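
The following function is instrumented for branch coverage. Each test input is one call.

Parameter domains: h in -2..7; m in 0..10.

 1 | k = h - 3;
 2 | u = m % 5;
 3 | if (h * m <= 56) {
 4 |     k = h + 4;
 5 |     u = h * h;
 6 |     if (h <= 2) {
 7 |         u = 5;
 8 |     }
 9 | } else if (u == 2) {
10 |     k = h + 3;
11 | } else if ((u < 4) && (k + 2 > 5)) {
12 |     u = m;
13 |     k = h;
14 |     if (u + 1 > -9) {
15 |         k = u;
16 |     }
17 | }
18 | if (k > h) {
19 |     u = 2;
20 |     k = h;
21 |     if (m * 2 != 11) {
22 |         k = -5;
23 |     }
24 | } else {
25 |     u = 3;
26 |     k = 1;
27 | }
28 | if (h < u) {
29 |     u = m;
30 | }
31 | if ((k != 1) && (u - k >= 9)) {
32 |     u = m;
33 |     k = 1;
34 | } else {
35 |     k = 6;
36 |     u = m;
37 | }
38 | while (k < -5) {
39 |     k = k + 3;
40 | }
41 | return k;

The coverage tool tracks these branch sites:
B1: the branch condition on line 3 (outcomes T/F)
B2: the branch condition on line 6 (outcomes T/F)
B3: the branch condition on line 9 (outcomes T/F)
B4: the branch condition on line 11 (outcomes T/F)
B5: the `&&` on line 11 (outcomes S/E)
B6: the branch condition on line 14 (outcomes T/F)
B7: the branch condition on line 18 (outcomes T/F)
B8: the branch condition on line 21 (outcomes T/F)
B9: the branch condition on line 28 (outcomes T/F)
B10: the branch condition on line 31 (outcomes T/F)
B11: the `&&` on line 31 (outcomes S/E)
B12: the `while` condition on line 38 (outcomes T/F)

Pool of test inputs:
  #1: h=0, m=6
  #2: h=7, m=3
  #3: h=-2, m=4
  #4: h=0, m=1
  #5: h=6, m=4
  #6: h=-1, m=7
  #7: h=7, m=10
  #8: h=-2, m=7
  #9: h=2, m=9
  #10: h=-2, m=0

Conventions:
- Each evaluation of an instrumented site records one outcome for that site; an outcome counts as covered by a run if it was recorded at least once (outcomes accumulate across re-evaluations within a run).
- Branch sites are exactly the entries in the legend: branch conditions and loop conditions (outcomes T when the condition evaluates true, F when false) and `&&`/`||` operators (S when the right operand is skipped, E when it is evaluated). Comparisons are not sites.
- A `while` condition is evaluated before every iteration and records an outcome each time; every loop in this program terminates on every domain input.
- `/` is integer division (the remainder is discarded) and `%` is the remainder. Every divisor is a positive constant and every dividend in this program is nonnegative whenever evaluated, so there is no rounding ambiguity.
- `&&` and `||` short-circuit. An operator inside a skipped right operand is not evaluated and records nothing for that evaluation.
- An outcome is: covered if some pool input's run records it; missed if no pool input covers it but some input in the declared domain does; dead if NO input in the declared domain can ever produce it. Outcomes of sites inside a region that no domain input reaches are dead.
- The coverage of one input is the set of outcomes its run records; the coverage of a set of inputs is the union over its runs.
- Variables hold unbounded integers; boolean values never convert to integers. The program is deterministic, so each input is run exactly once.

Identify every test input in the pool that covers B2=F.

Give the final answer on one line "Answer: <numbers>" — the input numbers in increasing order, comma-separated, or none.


input #1 (h=0, m=6): does not record B2=F
input #2 (h=7, m=3): records B2=F
input #3 (h=-2, m=4): does not record B2=F
input #4 (h=0, m=1): does not record B2=F
input #5 (h=6, m=4): records B2=F
input #6 (h=-1, m=7): does not record B2=F
input #7 (h=7, m=10): does not record B2=F
input #8 (h=-2, m=7): does not record B2=F
input #9 (h=2, m=9): does not record B2=F
input #10 (h=-2, m=0): does not record B2=F
Answer: 2, 5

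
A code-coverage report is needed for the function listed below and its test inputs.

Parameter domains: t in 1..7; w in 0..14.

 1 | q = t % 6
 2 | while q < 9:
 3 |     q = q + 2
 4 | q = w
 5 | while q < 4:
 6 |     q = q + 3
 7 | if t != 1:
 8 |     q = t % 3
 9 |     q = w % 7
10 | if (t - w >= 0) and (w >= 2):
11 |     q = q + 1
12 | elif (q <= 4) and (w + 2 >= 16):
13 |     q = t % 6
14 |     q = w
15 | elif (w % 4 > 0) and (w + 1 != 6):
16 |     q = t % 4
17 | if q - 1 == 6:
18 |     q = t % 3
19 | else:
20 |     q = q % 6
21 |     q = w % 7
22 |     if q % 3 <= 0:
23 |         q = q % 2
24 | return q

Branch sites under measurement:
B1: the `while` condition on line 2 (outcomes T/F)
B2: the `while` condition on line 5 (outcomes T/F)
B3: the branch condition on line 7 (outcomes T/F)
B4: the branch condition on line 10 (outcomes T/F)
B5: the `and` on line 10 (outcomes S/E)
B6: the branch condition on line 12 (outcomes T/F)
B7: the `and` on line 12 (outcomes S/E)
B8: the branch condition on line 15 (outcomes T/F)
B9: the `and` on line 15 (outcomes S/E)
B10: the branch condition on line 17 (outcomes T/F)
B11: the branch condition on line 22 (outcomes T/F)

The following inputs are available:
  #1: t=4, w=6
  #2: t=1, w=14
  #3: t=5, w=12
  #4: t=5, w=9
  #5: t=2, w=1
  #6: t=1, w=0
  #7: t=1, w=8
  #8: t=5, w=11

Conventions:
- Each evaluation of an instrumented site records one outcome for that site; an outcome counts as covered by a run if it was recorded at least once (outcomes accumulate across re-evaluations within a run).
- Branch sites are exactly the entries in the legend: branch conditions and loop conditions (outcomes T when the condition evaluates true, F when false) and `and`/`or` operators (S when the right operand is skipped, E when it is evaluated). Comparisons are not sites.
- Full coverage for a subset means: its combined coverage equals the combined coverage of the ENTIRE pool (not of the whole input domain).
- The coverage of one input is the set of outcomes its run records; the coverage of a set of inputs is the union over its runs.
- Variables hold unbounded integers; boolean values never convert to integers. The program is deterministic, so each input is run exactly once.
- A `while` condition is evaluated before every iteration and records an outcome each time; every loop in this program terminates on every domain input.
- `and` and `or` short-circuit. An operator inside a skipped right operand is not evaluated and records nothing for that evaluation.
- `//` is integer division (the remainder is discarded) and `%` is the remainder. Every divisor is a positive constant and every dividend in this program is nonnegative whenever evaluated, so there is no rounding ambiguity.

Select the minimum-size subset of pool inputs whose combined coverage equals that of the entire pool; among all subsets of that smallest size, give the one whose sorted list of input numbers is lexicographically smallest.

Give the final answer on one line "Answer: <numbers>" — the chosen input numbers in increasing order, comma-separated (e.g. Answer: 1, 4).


input #1, t=4, w=6: events B1->T, B1->T, B1->T, B1->F, B2->F, B3->T, B5->S, B4->F, B7->S, B6->F, B9->E, B8->T, B10->F, B11->T; outcomes B1=T, B1=F, B2=F, B3=T, B4=F, B5=S, B6=F, B7=S, B8=T, B9=E, B10=F, B11=T
input #2, t=1, w=14: events B1->T, B1->T, B1->T, B1->T, B1->F, B2->F, B3->F, B5->S, B4->F, B7->S, B6->F, B9->E, B8->T, B10->F, ...; outcomes B1=T, B1=F, B2=F, B3=F, B4=F, B5=S, B6=F, B7=S, B8=T, B9=E, B10=F, B11=T
input #3, t=5, w=12: events B1->T, B1->T, B1->F, B2->F, B3->T, B5->S, B4->F, B7->S, B6->F, B9->S, B8->F, B10->F, B11->F; outcomes B1=T, B1=F, B2=F, B3=T, B4=F, B5=S, B6=F, B7=S, B8=F, B9=S, B10=F, B11=F
input #4, t=5, w=9: events B1->T, B1->T, B1->F, B2->F, B3->T, B5->S, B4->F, B7->E, B6->F, B9->E, B8->T, B10->F, B11->F; outcomes B1=T, B1=F, B2=F, B3=T, B4=F, B5=S, B6=F, B7=E, B8=T, B9=E, B10=F, B11=F
input #5, t=2, w=1: events B1->T, B1->T, B1->T, B1->T, B1->F, B2->T, B2->F, B3->T, B5->E, B4->F, B7->E, B6->F, B9->E, B8->T, ...; outcomes B1=T, B1=F, B2=T, B2=F, B3=T, B4=F, B5=E, B6=F, B7=E, B8=T, B9=E, B10=F, B11=F
input #6, t=1, w=0: events B1->T, B1->T, B1->T, B1->T, B1->F, B2->T, B2->T, B2->F, B3->F, B5->E, B4->F, B7->S, B6->F, B9->S, ...; outcomes B1=T, B1=F, B2=T, B2=F, B3=F, B4=F, B5=E, B6=F, B7=S, B8=F, B9=S, B10=F, B11=T
input #7, t=1, w=8: events B1->T, B1->T, B1->T, B1->T, B1->F, B2->F, B3->F, B5->S, B4->F, B7->S, B6->F, B9->S, B8->F, B10->F, ...; outcomes B1=T, B1=F, B2=F, B3=F, B4=F, B5=S, B6=F, B7=S, B8=F, B9=S, B10=F, B11=F
input #8, t=5, w=11: events B1->T, B1->T, B1->F, B2->F, B3->T, B5->S, B4->F, B7->E, B6->F, B9->E, B8->T, B10->F, B11->F; outcomes B1=T, B1=F, B2=F, B3=T, B4=F, B5=S, B6=F, B7=E, B8=T, B9=E, B10=F, B11=F
pool-wide coverage (19 outcomes): B1=T, B1=F, B2=T, B2=F, B3=T, B3=F, B4=F, B5=S, B5=E, B6=F, B7=S, B7=E, B8=T, B8=F, B9=S, B9=E, B10=F, B11=T, B11=F
size 1 is not enough: best union over all size-1 subsets is 13/19
size 2: inputs {4, 6} cover all 19 outcomes, and no lexicographically smaller subset of this size does
Answer: 4, 6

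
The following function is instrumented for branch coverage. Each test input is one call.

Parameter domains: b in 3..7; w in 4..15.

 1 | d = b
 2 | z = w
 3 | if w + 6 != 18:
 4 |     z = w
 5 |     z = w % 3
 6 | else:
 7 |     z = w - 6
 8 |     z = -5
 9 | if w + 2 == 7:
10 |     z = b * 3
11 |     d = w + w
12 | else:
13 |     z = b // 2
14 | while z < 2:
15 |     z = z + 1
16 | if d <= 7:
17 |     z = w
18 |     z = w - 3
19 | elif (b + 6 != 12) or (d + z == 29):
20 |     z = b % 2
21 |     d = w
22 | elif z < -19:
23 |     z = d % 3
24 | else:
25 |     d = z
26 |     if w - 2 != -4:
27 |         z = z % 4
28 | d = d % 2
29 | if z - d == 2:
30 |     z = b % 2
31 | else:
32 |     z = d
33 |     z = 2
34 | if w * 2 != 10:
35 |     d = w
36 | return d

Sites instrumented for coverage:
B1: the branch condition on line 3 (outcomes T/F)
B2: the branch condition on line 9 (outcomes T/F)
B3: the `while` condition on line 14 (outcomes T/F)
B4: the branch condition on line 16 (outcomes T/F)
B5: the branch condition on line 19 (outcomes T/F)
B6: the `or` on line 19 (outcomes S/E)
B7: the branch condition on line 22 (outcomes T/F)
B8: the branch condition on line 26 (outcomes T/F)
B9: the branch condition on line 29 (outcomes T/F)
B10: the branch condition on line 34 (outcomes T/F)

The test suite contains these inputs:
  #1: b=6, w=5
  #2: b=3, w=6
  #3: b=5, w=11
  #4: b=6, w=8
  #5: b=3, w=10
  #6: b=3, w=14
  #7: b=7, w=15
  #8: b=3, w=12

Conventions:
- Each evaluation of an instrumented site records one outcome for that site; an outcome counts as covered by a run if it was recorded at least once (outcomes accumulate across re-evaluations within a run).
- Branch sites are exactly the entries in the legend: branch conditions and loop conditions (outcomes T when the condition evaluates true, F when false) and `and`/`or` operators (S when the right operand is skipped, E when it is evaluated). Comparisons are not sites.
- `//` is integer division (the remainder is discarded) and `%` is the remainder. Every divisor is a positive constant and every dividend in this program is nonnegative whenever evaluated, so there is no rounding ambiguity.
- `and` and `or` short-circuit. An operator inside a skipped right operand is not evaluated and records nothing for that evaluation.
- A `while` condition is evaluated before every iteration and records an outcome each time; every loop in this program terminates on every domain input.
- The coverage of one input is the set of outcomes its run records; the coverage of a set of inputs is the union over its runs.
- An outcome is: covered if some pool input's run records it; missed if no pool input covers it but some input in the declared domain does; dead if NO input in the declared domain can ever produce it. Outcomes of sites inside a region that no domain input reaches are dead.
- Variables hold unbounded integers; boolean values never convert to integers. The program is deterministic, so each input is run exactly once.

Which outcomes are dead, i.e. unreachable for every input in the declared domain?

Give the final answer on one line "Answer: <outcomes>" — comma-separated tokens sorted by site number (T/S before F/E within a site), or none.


checking every outcome against all 60 domain inputs:
  B7=T: zero occurrences over every domain input -> dead
  B8=F: zero occurrences over every domain input -> dead
  reachable outcomes have witnesses, e.g. B1=T (e.g. b=3, w=4), B1=F (e.g. b=3, w=12), B2=T (e.g. b=3, w=5), B2=F (e.g. b=3, w=4)
Answer: B7=T, B8=F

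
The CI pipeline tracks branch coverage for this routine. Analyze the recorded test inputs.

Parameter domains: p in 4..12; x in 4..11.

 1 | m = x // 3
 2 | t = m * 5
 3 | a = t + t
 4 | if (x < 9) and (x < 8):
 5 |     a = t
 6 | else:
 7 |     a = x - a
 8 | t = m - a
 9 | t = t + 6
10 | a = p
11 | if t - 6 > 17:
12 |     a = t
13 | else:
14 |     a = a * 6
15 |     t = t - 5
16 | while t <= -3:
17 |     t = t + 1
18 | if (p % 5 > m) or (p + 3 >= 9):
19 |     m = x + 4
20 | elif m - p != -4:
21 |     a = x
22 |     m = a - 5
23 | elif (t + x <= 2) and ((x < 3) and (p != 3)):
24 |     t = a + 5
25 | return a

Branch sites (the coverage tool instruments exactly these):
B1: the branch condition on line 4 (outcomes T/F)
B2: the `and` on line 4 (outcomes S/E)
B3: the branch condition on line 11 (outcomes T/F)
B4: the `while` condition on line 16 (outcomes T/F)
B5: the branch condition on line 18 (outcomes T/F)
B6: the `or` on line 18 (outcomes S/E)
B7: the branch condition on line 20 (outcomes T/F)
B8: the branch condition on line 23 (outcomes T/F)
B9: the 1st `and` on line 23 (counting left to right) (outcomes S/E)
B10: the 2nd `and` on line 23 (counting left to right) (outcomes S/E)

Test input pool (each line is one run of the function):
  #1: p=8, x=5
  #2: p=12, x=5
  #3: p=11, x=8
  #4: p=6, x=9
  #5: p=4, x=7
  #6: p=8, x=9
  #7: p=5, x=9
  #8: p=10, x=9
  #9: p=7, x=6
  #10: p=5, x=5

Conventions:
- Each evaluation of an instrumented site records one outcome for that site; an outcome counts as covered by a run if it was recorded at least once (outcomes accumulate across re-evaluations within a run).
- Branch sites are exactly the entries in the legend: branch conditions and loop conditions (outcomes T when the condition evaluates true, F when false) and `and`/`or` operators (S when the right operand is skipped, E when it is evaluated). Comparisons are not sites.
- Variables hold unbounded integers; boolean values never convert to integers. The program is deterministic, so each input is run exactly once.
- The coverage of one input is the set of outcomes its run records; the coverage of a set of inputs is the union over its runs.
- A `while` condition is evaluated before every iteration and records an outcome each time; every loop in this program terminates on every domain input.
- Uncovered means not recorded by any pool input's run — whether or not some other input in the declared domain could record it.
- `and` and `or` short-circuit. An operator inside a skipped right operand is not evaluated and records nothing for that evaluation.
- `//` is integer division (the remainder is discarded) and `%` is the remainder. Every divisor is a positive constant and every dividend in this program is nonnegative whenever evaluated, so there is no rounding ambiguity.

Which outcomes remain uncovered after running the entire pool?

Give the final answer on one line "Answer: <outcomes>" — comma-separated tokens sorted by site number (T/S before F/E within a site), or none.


input #1 (p=8, x=5): covers B1=T, B2=E, B3=F, B4=T, B4=F, B5=T, B6=S
input #2 (p=12, x=5): covers B1=T, B2=E, B3=F, B4=T, B4=F, B5=T, B6=S
input #3 (p=11, x=8): covers B1=F, B2=E, B3=F, B4=F, B5=T, B6=E
input #4 (p=6, x=9): covers B1=F, B2=S, B3=T, B4=F, B5=T, B6=E
input #5 (p=4, x=7): covers B1=T, B2=E, B3=F, B4=T, B4=F, B5=T, B6=S
input #6 (p=8, x=9): covers B1=F, B2=S, B3=T, B4=F, B5=T, B6=E
input #7 (p=5, x=9): covers B1=F, B2=S, B3=T, B4=F, B5=F, B6=E, B7=T
input #8 (p=10, x=9): covers B1=F, B2=S, B3=T, B4=F, B5=T, B6=E
input #9 (p=7, x=6): covers B1=T, B2=E, B3=F, B4=T, B4=F, B5=T, B6=E
input #10 (p=5, x=5): covers B1=T, B2=E, B3=F, B4=T, B4=F, B5=F, B6=E, B7=F, B8=F, B9=S
union over the pool: B1=T, B1=F, B2=S, B2=E, B3=T, B3=F, B4=T, B4=F, B5=T, B5=F, B6=S, B6=E, B7=T, B7=F, B8=F, B9=S
uncovered (4 of 20): B8=T, B9=E, B10=S, B10=E
Answer: B8=T, B9=E, B10=S, B10=E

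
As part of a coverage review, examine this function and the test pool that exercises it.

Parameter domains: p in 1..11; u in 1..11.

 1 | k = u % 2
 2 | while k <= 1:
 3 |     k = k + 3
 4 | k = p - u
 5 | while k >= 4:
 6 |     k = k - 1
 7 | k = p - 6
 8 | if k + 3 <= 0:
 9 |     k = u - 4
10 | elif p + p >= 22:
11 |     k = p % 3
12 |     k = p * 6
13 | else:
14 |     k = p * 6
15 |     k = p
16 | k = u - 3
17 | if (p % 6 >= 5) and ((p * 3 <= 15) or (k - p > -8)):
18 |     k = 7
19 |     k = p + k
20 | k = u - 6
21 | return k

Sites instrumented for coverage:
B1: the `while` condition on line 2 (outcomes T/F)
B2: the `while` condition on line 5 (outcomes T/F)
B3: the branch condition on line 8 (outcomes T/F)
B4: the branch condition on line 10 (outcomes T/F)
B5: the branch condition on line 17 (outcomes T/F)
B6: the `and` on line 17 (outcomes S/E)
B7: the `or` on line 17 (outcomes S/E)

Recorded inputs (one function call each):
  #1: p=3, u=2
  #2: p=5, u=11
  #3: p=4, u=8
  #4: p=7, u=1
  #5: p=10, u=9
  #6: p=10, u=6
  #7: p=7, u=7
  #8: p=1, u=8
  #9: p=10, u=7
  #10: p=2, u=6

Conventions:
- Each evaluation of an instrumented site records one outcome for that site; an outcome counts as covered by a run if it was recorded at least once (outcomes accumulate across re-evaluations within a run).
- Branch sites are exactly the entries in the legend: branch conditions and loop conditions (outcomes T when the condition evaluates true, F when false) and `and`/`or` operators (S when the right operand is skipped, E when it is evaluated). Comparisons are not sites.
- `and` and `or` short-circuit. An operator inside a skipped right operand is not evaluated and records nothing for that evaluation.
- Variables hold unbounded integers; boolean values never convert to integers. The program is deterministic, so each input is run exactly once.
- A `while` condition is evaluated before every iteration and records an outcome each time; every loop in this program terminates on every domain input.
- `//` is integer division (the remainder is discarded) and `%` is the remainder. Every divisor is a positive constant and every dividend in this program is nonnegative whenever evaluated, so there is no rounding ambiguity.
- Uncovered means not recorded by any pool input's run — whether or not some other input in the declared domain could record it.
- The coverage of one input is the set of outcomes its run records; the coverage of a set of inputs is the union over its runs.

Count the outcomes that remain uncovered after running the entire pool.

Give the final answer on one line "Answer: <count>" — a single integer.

#1 (p=3, u=2) -> B1->T, B1->F, B2->F, B3->T, B6->S, B5->F; covered: B1=T, B1=F, B2=F, B3=T, B5=F, B6=S
#2 (p=5, u=11) -> B1->T, B1->F, B2->F, B3->F, B4->F, B6->E, B7->S, B5->T; covered: B1=T, B1=F, B2=F, B3=F, B4=F, B5=T, B6=E, B7=S
#3 (p=4, u=8) -> B1->T, B1->F, B2->F, B3->F, B4->F, B6->S, B5->F; covered: B1=T, B1=F, B2=F, B3=F, B4=F, B5=F, B6=S
#4 (p=7, u=1) -> B1->T, B1->F, B2->T, B2->T, B2->T, B2->F, B3->F, B4->F, B6->S, B5->F; covered: B1=T, B1=F, B2=T, B2=F, B3=F, B4=F, B5=F, B6=S
#5 (p=10, u=9) -> B1->T, B1->F, B2->F, B3->F, B4->F, B6->S, B5->F; covered: B1=T, B1=F, B2=F, B3=F, B4=F, B5=F, B6=S
#6 (p=10, u=6) -> B1->T, B1->F, B2->T, B2->F, B3->F, B4->F, B6->S, B5->F; covered: B1=T, B1=F, B2=T, B2=F, B3=F, B4=F, B5=F, B6=S
#7 (p=7, u=7) -> B1->T, B1->F, B2->F, B3->F, B4->F, B6->S, B5->F; covered: B1=T, B1=F, B2=F, B3=F, B4=F, B5=F, B6=S
#8 (p=1, u=8) -> B1->T, B1->F, B2->F, B3->T, B6->S, B5->F; covered: B1=T, B1=F, B2=F, B3=T, B5=F, B6=S
#9 (p=10, u=7) -> B1->T, B1->F, B2->F, B3->F, B4->F, B6->S, B5->F; covered: B1=T, B1=F, B2=F, B3=F, B4=F, B5=F, B6=S
#10 (p=2, u=6) -> B1->T, B1->F, B2->F, B3->T, B6->S, B5->F; covered: B1=T, B1=F, B2=F, B3=T, B5=F, B6=S
union over the pool: B1=T, B1=F, B2=T, B2=F, B3=T, B3=F, B4=F, B5=T, B5=F, B6=S, B6=E, B7=S
uncovered (2 of 14): B4=T, B7=E

Answer: 2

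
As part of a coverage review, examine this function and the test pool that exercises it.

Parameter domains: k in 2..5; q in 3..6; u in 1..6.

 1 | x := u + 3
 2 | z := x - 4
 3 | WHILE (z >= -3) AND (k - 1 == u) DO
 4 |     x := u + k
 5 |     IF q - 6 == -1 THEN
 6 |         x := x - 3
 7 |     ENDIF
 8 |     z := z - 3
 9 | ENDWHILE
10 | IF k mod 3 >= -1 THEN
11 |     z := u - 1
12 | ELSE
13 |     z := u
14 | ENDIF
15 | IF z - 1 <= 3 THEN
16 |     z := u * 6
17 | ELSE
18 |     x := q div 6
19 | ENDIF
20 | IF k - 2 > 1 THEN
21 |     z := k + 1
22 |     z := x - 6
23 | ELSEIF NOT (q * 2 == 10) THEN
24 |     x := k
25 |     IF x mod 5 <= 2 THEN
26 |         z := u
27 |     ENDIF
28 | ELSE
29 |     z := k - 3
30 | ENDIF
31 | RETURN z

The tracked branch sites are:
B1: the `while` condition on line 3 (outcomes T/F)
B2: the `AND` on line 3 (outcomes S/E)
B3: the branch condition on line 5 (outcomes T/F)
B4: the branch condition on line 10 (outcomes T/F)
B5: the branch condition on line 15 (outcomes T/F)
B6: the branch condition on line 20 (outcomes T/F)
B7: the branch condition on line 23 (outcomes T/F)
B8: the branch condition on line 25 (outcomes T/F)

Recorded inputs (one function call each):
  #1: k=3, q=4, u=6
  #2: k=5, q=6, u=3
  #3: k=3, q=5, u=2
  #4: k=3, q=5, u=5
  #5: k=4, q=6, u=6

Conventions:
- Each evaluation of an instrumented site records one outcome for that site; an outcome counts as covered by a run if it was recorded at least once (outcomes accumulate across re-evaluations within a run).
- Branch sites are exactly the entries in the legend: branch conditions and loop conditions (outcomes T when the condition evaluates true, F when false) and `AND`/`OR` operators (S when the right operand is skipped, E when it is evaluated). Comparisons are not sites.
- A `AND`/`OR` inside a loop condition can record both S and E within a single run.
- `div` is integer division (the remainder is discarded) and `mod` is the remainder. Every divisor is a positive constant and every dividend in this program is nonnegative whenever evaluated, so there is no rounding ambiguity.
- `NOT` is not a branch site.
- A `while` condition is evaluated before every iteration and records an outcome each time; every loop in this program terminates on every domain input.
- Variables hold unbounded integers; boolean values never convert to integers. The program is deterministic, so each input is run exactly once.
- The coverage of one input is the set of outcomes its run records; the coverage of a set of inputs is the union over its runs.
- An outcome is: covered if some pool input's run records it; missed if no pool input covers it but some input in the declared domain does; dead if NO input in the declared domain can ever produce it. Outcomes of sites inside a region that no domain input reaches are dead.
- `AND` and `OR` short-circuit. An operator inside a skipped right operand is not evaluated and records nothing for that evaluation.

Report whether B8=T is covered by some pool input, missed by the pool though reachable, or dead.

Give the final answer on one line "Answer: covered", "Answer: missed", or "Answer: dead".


no pool input records B8=T
but domain input (k=2, q=3, u=1) does record it -> reachable, so missed
Answer: missed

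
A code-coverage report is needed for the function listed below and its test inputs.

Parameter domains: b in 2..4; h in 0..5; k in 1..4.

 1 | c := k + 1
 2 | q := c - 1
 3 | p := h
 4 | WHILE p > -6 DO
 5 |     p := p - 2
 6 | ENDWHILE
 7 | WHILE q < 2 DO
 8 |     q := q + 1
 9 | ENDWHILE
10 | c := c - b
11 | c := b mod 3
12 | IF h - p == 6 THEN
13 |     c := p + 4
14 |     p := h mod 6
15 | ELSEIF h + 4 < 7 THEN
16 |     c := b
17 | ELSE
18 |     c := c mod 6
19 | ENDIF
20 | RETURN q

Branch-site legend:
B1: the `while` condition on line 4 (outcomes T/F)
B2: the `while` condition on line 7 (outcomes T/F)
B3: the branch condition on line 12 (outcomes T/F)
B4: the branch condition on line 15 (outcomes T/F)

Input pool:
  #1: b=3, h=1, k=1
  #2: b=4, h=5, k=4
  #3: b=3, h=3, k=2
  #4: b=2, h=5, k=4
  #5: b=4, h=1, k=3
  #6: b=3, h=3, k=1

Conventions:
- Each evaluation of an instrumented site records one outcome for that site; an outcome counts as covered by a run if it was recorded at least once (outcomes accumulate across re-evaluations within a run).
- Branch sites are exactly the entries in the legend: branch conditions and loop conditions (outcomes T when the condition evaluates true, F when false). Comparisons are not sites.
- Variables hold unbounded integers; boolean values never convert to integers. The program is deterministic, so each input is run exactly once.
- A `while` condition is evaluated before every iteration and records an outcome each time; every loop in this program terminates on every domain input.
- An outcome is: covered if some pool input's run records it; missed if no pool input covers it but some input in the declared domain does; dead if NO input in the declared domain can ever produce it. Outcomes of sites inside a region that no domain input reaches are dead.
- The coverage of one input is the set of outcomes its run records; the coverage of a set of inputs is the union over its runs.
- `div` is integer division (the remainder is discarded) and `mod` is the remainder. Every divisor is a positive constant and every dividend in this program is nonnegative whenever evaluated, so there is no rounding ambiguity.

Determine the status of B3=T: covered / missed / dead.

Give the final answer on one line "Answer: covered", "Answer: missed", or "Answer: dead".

no pool input records B3=T
but domain input (b=2, h=0, k=1) does record it -> reachable, so missed

Answer: missed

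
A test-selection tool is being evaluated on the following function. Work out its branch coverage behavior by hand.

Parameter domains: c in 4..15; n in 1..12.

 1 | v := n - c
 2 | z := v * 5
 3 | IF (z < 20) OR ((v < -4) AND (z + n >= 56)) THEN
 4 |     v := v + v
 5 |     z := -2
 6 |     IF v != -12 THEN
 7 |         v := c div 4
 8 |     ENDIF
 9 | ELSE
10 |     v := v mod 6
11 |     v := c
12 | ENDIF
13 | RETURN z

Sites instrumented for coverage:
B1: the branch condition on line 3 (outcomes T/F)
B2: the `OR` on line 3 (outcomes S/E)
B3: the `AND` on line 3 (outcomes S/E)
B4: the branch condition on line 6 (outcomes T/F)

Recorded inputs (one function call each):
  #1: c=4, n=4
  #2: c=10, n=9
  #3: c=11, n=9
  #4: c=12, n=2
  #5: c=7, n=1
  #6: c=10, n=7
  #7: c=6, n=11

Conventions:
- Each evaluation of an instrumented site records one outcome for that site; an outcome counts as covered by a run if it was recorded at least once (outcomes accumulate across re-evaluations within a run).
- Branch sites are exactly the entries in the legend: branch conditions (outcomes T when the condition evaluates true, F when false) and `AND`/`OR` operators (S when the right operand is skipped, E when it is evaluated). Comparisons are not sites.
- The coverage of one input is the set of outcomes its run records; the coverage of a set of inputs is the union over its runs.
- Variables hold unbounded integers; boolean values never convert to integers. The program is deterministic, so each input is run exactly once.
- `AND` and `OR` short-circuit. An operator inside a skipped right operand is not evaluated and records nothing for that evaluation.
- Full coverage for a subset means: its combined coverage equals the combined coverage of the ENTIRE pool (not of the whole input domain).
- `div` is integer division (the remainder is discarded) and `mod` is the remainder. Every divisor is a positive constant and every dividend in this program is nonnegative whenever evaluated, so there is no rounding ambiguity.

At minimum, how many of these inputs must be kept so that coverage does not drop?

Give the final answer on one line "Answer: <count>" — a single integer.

run #1 (c=4, n=4) records B1=T, B2=S, B4=T
run #2 (c=10, n=9) records B1=T, B2=S, B4=T
run #3 (c=11, n=9) records B1=T, B2=S, B4=T
run #4 (c=12, n=2) records B1=T, B2=S, B4=T
run #5 (c=7, n=1) records B1=T, B2=S, B4=F
run #6 (c=10, n=7) records B1=T, B2=S, B4=T
run #7 (c=6, n=11) records B1=F, B2=E, B3=S
together the pool reaches 7 outcomes: B1=T, B1=F, B2=S, B2=E, B3=S, B4=T, B4=F
size 1 is not enough: best union over all size-1 subsets is 3/7
size 2 is not enough: best union over all size-2 subsets is 6/7
at size 3, {1, 5, 7} reaches all 7 outcomes; every lexicographically earlier size-3 subset fails

Answer: 3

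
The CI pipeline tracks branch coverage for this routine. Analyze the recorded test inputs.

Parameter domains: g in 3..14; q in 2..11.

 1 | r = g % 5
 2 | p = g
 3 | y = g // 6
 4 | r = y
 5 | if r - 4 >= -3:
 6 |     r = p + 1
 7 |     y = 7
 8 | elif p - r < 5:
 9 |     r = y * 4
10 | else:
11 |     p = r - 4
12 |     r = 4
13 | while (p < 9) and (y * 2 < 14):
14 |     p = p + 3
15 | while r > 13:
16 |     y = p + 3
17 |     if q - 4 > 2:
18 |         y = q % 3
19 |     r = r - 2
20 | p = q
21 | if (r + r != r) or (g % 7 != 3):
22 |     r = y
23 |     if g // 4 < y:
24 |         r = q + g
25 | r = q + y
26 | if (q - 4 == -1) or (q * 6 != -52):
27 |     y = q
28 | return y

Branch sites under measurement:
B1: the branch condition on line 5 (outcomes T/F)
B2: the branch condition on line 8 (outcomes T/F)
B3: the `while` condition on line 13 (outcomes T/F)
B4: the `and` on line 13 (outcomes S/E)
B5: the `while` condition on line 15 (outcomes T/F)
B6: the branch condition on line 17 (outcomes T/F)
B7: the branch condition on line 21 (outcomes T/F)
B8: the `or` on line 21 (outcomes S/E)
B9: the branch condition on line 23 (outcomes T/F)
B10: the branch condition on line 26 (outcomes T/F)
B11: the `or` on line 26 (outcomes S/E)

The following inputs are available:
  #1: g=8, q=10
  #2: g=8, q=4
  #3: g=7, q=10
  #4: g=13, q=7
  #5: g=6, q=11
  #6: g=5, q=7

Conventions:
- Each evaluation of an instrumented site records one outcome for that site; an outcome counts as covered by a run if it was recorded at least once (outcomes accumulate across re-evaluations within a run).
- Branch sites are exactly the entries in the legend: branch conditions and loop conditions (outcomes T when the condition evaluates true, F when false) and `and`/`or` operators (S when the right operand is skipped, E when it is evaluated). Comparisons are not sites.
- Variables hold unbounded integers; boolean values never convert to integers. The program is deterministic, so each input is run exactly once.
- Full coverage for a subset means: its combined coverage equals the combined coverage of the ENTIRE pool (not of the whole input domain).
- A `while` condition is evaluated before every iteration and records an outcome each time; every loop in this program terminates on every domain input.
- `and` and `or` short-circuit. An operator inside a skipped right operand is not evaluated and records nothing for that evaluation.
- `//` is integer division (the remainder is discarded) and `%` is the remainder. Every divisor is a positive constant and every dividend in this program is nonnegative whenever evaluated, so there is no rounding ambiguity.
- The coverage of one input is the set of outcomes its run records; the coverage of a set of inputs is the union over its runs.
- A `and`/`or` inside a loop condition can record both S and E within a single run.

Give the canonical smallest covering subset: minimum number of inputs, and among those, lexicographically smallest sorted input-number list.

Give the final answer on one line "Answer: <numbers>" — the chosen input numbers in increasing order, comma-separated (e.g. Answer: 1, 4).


run #1 (g=8, q=10) runs B1->T, B4->E, B3->F, B5->F, B8->S, B7->T, B9->T, B11->E, B10->T; records B1=T, B3=F, B4=E, B5=F, B7=T, B8=S, B9=T, B10=T, B11=E
run #2 (g=8, q=4) runs B1->T, B4->E, B3->F, B5->F, B8->S, B7->T, B9->T, B11->E, B10->T; records B1=T, B3=F, B4=E, B5=F, B7=T, B8=S, B9=T, B10=T, B11=E
run #3 (g=7, q=10) runs B1->T, B4->E, B3->F, B5->F, B8->S, B7->T, B9->T, B11->E, B10->T; records B1=T, B3=F, B4=E, B5=F, B7=T, B8=S, B9=T, B10=T, B11=E
run #4 (g=13, q=7) runs B1->T, B4->S, B3->F, B5->T, B6->T, B5->F, B8->S, B7->T, B9->F, B11->E, B10->T; records B1=T, B3=F, B4=S, B5=T, B5=F, B6=T, B7=T, B8=S, B9=F, B10=T, B11=E
run #5 (g=6, q=11) runs B1->T, B4->E, B3->F, B5->F, B8->S, B7->T, B9->T, B11->E, B10->T; records B1=T, B3=F, B4=E, B5=F, B7=T, B8=S, B9=T, B10=T, B11=E
run #6 (g=5, q=7) runs B1->F, B2->F, B4->E, B3->T, B4->E, B3->T, B4->E, B3->T, B4->E, B3->T, B4->E, B3->T, B4->S, B3->F, ...; records B1=F, B2=F, B3=T, B3=F, B4=S, B4=E, B5=F, B7=T, B8=S, B9=F, B10=T, B11=E
union over all inputs: B1=T, B1=F, B2=F, B3=T, B3=F, B4=S, B4=E, B5=T, B5=F, B6=T, B7=T, B8=S, B9=T, B9=F, B10=T, B11=E (16 outcomes)
no size-1 subset reaches all 16 outcomes (best union: 12/16)
no size-2 subset reaches all 16 outcomes (best union: 15/16)
at size 3, {1, 4, 6} reaches all 16 outcomes; every lexicographically earlier size-3 subset fails
Answer: 1, 4, 6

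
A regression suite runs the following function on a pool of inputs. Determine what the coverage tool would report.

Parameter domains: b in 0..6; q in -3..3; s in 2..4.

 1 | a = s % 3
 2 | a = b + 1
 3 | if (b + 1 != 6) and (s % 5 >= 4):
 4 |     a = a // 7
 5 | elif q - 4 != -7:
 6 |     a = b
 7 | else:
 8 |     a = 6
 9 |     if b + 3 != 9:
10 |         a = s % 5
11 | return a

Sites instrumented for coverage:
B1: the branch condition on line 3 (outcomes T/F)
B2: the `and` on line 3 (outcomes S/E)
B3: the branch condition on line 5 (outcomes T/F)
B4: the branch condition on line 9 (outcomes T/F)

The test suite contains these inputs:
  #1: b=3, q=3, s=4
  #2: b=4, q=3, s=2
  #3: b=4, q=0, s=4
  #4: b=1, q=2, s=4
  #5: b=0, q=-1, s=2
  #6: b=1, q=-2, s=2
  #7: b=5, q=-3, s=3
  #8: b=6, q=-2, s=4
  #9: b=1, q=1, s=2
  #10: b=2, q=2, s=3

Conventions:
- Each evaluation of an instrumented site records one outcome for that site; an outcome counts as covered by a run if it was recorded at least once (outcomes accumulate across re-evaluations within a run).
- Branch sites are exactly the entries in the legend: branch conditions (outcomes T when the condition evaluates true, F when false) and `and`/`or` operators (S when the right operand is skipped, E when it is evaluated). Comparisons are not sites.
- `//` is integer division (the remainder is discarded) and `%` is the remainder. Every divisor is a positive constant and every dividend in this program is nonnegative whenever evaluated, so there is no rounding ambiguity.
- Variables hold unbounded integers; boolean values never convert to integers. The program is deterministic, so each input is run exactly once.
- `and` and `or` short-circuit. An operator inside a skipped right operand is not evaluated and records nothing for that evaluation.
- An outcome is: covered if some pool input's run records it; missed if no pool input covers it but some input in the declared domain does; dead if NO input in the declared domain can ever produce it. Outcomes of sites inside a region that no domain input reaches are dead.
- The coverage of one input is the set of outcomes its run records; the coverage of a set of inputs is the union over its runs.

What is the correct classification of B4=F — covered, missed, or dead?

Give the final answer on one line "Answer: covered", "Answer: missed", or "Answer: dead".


no pool input records B4=F
but domain input (b=6, q=-3, s=2) does record it -> reachable, so missed
Answer: missed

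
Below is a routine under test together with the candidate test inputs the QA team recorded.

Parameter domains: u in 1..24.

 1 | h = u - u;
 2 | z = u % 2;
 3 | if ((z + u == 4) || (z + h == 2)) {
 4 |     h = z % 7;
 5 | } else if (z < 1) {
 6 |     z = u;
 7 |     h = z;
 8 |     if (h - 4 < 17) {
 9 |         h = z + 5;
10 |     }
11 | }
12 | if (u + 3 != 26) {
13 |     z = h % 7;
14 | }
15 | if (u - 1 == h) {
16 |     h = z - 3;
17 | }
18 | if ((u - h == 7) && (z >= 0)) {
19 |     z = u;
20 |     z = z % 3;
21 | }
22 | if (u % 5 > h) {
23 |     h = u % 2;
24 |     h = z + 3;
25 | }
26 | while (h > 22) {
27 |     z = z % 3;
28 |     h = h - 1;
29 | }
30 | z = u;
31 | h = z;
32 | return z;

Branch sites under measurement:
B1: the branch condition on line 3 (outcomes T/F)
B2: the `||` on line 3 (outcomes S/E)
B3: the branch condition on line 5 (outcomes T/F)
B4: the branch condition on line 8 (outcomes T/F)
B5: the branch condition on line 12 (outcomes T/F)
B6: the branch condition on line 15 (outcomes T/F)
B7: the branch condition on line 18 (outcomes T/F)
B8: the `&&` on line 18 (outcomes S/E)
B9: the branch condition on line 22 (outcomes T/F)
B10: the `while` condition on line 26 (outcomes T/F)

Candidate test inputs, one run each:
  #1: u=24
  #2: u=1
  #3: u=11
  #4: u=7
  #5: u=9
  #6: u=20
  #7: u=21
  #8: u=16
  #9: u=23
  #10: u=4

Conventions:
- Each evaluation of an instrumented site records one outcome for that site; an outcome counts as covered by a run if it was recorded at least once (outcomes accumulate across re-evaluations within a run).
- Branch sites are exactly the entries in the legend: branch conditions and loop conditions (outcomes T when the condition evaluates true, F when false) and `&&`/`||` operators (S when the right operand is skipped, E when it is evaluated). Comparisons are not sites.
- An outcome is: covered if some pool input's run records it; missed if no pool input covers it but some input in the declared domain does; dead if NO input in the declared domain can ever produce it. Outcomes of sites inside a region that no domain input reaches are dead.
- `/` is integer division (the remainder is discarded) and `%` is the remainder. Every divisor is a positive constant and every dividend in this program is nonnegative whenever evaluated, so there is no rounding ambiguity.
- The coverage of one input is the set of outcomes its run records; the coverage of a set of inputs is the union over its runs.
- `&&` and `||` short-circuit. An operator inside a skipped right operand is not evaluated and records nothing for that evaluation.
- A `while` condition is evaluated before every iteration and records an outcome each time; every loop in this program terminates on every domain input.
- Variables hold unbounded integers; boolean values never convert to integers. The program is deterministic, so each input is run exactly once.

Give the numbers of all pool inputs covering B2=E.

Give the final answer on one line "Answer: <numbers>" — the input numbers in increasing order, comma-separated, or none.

input #1 (u=24): hits B2=E
input #2 (u=1): hits B2=E
input #3 (u=11): hits B2=E
input #4 (u=7): hits B2=E
input #5 (u=9): hits B2=E
input #6 (u=20): hits B2=E
input #7 (u=21): hits B2=E
input #8 (u=16): hits B2=E
input #9 (u=23): hits B2=E
input #10 (u=4): never hits B2=E

Answer: 1, 2, 3, 4, 5, 6, 7, 8, 9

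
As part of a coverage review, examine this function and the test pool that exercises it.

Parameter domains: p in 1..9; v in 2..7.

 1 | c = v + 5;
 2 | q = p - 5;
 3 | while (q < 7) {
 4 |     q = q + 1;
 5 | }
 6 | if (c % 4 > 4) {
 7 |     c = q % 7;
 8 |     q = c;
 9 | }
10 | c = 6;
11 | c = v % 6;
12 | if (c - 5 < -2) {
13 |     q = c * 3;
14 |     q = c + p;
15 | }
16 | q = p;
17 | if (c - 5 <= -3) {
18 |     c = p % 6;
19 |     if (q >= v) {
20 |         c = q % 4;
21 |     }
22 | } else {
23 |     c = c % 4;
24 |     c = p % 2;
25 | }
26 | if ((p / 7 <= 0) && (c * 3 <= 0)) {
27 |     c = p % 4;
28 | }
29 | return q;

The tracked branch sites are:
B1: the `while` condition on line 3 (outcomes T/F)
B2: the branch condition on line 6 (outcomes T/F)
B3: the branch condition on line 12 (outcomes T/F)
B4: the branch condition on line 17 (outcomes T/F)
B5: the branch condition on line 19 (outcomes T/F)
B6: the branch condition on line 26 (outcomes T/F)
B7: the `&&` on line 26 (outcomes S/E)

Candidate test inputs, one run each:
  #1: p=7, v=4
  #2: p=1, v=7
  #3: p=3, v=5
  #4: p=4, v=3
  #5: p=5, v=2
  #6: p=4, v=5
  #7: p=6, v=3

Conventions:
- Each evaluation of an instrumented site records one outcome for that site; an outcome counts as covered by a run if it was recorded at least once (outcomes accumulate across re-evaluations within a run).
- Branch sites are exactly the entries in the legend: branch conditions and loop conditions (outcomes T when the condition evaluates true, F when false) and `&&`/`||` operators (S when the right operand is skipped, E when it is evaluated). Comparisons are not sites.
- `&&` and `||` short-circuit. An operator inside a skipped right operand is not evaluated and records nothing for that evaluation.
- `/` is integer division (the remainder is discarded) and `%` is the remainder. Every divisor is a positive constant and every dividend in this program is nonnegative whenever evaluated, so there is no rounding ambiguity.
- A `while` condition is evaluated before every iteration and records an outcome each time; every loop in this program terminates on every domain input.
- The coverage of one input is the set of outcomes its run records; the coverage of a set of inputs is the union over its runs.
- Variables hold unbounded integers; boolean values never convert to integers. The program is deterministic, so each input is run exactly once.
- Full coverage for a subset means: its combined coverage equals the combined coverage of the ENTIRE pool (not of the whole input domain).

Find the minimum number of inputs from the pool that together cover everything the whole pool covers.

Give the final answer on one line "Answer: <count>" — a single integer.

#1 (p=7, v=4) -> B1->T, B1->T, B1->T, B1->T, B1->T, B1->F, B2->F, B3->F, B4->F, B7->S, B6->F; covered: B1=T, B1=F, B2=F, B3=F, B4=F, B6=F, B7=S
#2 (p=1, v=7) -> B1->T, B1->T, B1->T, B1->T, B1->T, B1->T, B1->T, B1->T, B1->T, B1->T, B1->T, B1->F, B2->F, B3->T, ...; covered: B1=T, B1=F, B2=F, B3=T, B4=T, B5=F, B6=F, B7=E
#3 (p=3, v=5) -> B1->T, B1->T, B1->T, B1->T, B1->T, B1->T, B1->T, B1->T, B1->T, B1->F, B2->F, B3->F, B4->F, B7->E, ...; covered: B1=T, B1=F, B2=F, B3=F, B4=F, B6=F, B7=E
#4 (p=4, v=3) -> B1->T, B1->T, B1->T, B1->T, B1->T, B1->T, B1->T, B1->T, B1->F, B2->F, B3->F, B4->F, B7->E, B6->T; covered: B1=T, B1=F, B2=F, B3=F, B4=F, B6=T, B7=E
#5 (p=5, v=2) -> B1->T, B1->T, B1->T, B1->T, B1->T, B1->T, B1->T, B1->F, B2->F, B3->T, B4->T, B5->T, B7->E, B6->F; covered: B1=T, B1=F, B2=F, B3=T, B4=T, B5=T, B6=F, B7=E
#6 (p=4, v=5) -> B1->T, B1->T, B1->T, B1->T, B1->T, B1->T, B1->T, B1->T, B1->F, B2->F, B3->F, B4->F, B7->E, B6->T; covered: B1=T, B1=F, B2=F, B3=F, B4=F, B6=T, B7=E
#7 (p=6, v=3) -> B1->T, B1->T, B1->T, B1->T, B1->T, B1->T, B1->F, B2->F, B3->F, B4->F, B7->E, B6->T; covered: B1=T, B1=F, B2=F, B3=F, B4=F, B6=T, B7=E
union over all inputs: B1=T, B1=F, B2=F, B3=T, B3=F, B4=T, B4=F, B5=T, B5=F, B6=T, B6=F, B7=S, B7=E (13 outcomes)
size 1 is not enough: best union over all size-1 subsets is 8/13
size 2 is not enough: best union over all size-2 subsets is 11/13
size 3 is not enough: best union over all size-3 subsets is 12/13
size 4: inputs {1, 2, 4, 5} cover all 13 outcomes, and no lexicographically smaller subset of this size does

Answer: 4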